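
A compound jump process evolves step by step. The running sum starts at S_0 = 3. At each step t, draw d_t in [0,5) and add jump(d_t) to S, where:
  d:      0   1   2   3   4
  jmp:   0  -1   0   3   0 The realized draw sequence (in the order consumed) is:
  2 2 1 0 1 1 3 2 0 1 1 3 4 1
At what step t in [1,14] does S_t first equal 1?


5

t=0: S=3, d=2, jump=0, S_1=3
t=1: S=3, d=2, jump=0, S_2=3
t=2: S=3, d=1, jump=-1, S_3=2
t=3: S=2, d=0, jump=0, S_4=2
t=4: S=2, d=1, jump=-1, S_5=1
t=5: S=1, d=1, jump=-1, S_6=0
t=6: S=0, d=3, jump=3, S_7=3
t=7: S=3, d=2, jump=0, S_8=3
t=8: S=3, d=0, jump=0, S_9=3
t=9: S=3, d=1, jump=-1, S_10=2
t=10: S=2, d=1, jump=-1, S_11=1
t=11: S=1, d=3, jump=3, S_12=4
t=12: S=4, d=4, jump=0, S_13=4
t=13: S=4, d=1, jump=-1, S_14=3


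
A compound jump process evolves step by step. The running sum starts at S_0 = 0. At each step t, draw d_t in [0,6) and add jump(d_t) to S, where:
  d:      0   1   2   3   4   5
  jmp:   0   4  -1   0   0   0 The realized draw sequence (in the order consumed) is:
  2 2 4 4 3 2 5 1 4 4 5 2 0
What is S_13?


0

t=0: S=0, d=2, jump=-1, S_1=-1
t=1: S=-1, d=2, jump=-1, S_2=-2
t=2: S=-2, d=4, jump=0, S_3=-2
t=3: S=-2, d=4, jump=0, S_4=-2
t=4: S=-2, d=3, jump=0, S_5=-2
t=5: S=-2, d=2, jump=-1, S_6=-3
t=6: S=-3, d=5, jump=0, S_7=-3
t=7: S=-3, d=1, jump=4, S_8=1
t=8: S=1, d=4, jump=0, S_9=1
t=9: S=1, d=4, jump=0, S_10=1
t=10: S=1, d=5, jump=0, S_11=1
t=11: S=1, d=2, jump=-1, S_12=0
t=12: S=0, d=0, jump=0, S_13=0


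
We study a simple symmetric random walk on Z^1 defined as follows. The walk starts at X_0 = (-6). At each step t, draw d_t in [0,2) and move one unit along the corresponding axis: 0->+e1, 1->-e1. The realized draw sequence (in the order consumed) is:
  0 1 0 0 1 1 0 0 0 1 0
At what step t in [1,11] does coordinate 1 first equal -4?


t=0: X=(-6), d=0 → +e1, X_1=(-5)
t=1: X=(-5), d=1 → -e1, X_2=(-6)
t=2: X=(-6), d=0 → +e1, X_3=(-5)
t=3: X=(-5), d=0 → +e1, X_4=(-4)
t=4: X=(-4), d=1 → -e1, X_5=(-5)
t=5: X=(-5), d=1 → -e1, X_6=(-6)
t=6: X=(-6), d=0 → +e1, X_7=(-5)
t=7: X=(-5), d=0 → +e1, X_8=(-4)
t=8: X=(-4), d=0 → +e1, X_9=(-3)
t=9: X=(-3), d=1 → -e1, X_10=(-4)
t=10: X=(-4), d=0 → +e1, X_11=(-3)

4


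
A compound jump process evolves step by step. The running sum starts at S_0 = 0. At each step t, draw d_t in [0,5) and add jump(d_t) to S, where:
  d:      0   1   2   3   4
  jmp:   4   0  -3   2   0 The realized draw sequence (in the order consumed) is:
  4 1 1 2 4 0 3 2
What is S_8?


t=0: S=0, d=4, jump=0, S_1=0
t=1: S=0, d=1, jump=0, S_2=0
t=2: S=0, d=1, jump=0, S_3=0
t=3: S=0, d=2, jump=-3, S_4=-3
t=4: S=-3, d=4, jump=0, S_5=-3
t=5: S=-3, d=0, jump=4, S_6=1
t=6: S=1, d=3, jump=2, S_7=3
t=7: S=3, d=2, jump=-3, S_8=0

0


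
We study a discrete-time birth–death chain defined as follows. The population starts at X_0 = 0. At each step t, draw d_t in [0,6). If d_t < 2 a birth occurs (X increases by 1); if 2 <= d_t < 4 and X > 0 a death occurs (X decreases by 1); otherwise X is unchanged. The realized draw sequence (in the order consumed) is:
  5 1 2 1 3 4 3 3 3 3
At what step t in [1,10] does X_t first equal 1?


t=0: X=0, d=5 → hold, X_1=0
t=1: X=0, d=1 → birth, X_2=1
t=2: X=1, d=2 → death, X_3=0
t=3: X=0, d=1 → birth, X_4=1
t=4: X=1, d=3 → death, X_5=0
t=5: X=0, d=4 → hold, X_6=0
t=6: X=0, d=3 → hold, X_7=0
t=7: X=0, d=3 → hold, X_8=0
t=8: X=0, d=3 → hold, X_9=0
t=9: X=0, d=3 → hold, X_10=0

2


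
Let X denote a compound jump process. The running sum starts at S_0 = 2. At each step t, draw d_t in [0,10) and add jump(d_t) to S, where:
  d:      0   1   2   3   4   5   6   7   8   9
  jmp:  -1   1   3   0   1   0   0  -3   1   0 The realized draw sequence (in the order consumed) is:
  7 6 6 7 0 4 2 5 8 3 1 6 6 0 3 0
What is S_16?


-1

t=0: S=2, d=7, jump=-3, S_1=-1
t=1: S=-1, d=6, jump=0, S_2=-1
t=2: S=-1, d=6, jump=0, S_3=-1
t=3: S=-1, d=7, jump=-3, S_4=-4
t=4: S=-4, d=0, jump=-1, S_5=-5
t=5: S=-5, d=4, jump=1, S_6=-4
t=6: S=-4, d=2, jump=3, S_7=-1
t=7: S=-1, d=5, jump=0, S_8=-1
t=8: S=-1, d=8, jump=1, S_9=0
t=9: S=0, d=3, jump=0, S_10=0
t=10: S=0, d=1, jump=1, S_11=1
t=11: S=1, d=6, jump=0, S_12=1
t=12: S=1, d=6, jump=0, S_13=1
t=13: S=1, d=0, jump=-1, S_14=0
t=14: S=0, d=3, jump=0, S_15=0
t=15: S=0, d=0, jump=-1, S_16=-1


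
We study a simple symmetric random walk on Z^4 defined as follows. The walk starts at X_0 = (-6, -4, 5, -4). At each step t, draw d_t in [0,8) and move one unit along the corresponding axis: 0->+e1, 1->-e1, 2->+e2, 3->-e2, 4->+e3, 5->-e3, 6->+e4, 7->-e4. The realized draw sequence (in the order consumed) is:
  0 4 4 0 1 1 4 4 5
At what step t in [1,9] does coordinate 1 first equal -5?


t=0: X=(-6, -4, 5, -4), d=0 → +e1, X_1=(-5, -4, 5, -4)
t=1: X=(-5, -4, 5, -4), d=4 → +e3, X_2=(-5, -4, 6, -4)
t=2: X=(-5, -4, 6, -4), d=4 → +e3, X_3=(-5, -4, 7, -4)
t=3: X=(-5, -4, 7, -4), d=0 → +e1, X_4=(-4, -4, 7, -4)
t=4: X=(-4, -4, 7, -4), d=1 → -e1, X_5=(-5, -4, 7, -4)
t=5: X=(-5, -4, 7, -4), d=1 → -e1, X_6=(-6, -4, 7, -4)
t=6: X=(-6, -4, 7, -4), d=4 → +e3, X_7=(-6, -4, 8, -4)
t=7: X=(-6, -4, 8, -4), d=4 → +e3, X_8=(-6, -4, 9, -4)
t=8: X=(-6, -4, 9, -4), d=5 → -e3, X_9=(-6, -4, 8, -4)

1


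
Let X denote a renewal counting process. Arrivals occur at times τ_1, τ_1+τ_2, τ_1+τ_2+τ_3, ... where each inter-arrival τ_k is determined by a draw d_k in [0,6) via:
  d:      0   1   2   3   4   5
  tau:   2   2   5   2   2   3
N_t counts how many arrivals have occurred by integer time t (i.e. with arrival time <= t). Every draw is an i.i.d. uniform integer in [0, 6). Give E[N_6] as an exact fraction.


Inter-arrival values over d=0..5: [2, 2, 5, 2, 2, 3]
Each d has probability 1/6, so the pmf of τ is: f(2) = 2/3, f(3) = 1/6, f(5) = 1/6
Renewal equation for m(n) = E[N_n]: condition on τ_1 = k (if k <= n, one arrival plus a fresh copy on the remaining n−k steps): m(n) = F(n) + Σ_{k<=n} f(k)·m(n−k), where F(n) = P(τ <= n) and m(0) = 0
m(1) = F(1) = 0
m(2) = F(2) = 2/3
m(3) = F(3) = 5/6
m(4) = F(4) + f(2)·m(2) = 5/6 + 2/3·2/3 = 23/18
m(5) = F(5) + f(2)·m(3) + f(3)·m(2) = 1 + 2/3·5/6 + 1/6·2/3 = 5/3
m(6) = F(6) + f(2)·m(4) + f(3)·m(3) = 1 + 2/3·23/18 + 1/6·5/6 = 215/108
E[N_6] = m(6) = 215/108

215/108


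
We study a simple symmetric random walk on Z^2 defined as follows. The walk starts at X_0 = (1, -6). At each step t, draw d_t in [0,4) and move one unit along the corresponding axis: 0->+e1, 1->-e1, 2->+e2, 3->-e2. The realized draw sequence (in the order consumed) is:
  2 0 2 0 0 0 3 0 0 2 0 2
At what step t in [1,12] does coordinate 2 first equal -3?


12

t=0: X=(1, -6), d=2 → +e2, X_1=(1, -5)
t=1: X=(1, -5), d=0 → +e1, X_2=(2, -5)
t=2: X=(2, -5), d=2 → +e2, X_3=(2, -4)
t=3: X=(2, -4), d=0 → +e1, X_4=(3, -4)
t=4: X=(3, -4), d=0 → +e1, X_5=(4, -4)
t=5: X=(4, -4), d=0 → +e1, X_6=(5, -4)
t=6: X=(5, -4), d=3 → -e2, X_7=(5, -5)
t=7: X=(5, -5), d=0 → +e1, X_8=(6, -5)
t=8: X=(6, -5), d=0 → +e1, X_9=(7, -5)
t=9: X=(7, -5), d=2 → +e2, X_10=(7, -4)
t=10: X=(7, -4), d=0 → +e1, X_11=(8, -4)
t=11: X=(8, -4), d=2 → +e2, X_12=(8, -3)


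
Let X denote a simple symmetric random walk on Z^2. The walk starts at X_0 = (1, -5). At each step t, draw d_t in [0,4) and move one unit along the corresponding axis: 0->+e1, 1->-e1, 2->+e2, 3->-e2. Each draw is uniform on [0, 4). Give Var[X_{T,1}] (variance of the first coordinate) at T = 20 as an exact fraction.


10

Outcome values over d=0..3: [1, -1, 0, 0]
Σy = 0, Σy² = 2, M = 4
μ = 0/4 = 0,  σ² = 2/4 − (0)² = 1/2
Independent increments: Var[X_20] = 20·σ² = 20·(1/2) = 10


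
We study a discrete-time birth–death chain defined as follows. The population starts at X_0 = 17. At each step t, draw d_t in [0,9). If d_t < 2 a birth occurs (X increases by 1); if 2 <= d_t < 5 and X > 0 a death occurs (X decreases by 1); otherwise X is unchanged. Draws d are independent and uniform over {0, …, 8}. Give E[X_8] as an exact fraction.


145/9

X can drop by at most 1 per step and X_0 = 17 > T = 8, so X_t >= 17 − t >= 9 > 0 for every t <= 8: the floor at 0 (the 'and X > 0' condition) never binds. Hence X_8 = X_0 + Σ_{t<8} Y_t with i.i.d. increments Y_t = y(d_t) ∈ {+1, −1, 0}.
Outcome values over d=0..8: [1, 1, -1, -1, -1, 0, 0, 0, 0]
Σy = -1, Σy² = 5, M = 9
μ = -1/9 = -1/9,  σ² = 5/9 − (-1/9)² = 44/81
E[X_8] = 17 + 8·(-1/9) = 145/9


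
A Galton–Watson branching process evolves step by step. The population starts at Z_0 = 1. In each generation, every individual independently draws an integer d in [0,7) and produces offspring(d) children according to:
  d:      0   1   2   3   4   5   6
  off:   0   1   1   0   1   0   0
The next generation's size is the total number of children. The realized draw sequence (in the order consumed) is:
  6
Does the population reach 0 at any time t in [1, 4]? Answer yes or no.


yes

gen 0: Z_0=1, draws=[6], offspring=[0], Z_1=0
gen 1: Z_1=0, draws=[], offspring=[], Z_2=0
gen 2: Z_2=0, draws=[], offspring=[], Z_3=0
gen 3: Z_3=0, draws=[], offspring=[], Z_4=0


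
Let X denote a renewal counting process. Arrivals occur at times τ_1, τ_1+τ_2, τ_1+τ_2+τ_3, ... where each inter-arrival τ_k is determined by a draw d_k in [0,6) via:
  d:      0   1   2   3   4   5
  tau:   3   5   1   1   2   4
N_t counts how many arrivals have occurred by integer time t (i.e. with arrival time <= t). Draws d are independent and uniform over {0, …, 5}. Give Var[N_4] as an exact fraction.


Inter-arrival values over d=0..5: [3, 5, 1, 1, 2, 4]
Each d has probability 1/6, so the pmf of τ is: f(1) = 1/3, f(2) = 1/6, f(3) = 1/6, f(4) = 1/6, f(5) = 1/6
Let p_n(j) = P(N_n = j), with p_0 = [1]. Condition on τ_1: p_n(0) = P(τ > n), and for j >= 1, p_n(j) = Σ_{k<=n} f(k)·p_{n−k}(j−1)
p_1 = [2/3, 1/3]  (j = 0..1)
p_2 = [1/2, 7/18, 1/9]  (j = 0..2)
p_3 = [1/3, 4/9, 5/27, 1/27]  (j = 0..3)
p_4 = [1/6, 17/36, 29/108, 13/162, 1/81]  (j = 0..4)
E[N_4] = Σ j·p_4(j) = 421/324;  E[N_4²] = Σ j²·p_4(j) = 799/324
Var[N_4] = 799/324 − (421/324)² = 81635/104976

81635/104976


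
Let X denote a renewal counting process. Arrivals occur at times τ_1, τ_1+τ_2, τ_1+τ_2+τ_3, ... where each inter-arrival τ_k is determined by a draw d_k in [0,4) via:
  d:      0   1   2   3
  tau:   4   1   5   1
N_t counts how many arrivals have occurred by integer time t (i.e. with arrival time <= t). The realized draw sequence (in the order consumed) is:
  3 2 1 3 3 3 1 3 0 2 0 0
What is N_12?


8

draw d_1=3: τ_1=1, arrival time A_1=1
draw d_2=2: τ_2=5, arrival time A_2=6
draw d_3=1: τ_3=1, arrival time A_3=7
draw d_4=3: τ_4=1, arrival time A_4=8
draw d_5=3: τ_5=1, arrival time A_5=9
draw d_6=3: τ_6=1, arrival time A_6=10
draw d_7=1: τ_7=1, arrival time A_7=11
draw d_8=3: τ_8=1, arrival time A_8=12
draw d_9=0: τ_9=4, arrival time A_9=16
draw d_10=2: τ_10=5, arrival time A_10=21
draw d_11=0: τ_11=4, arrival time A_11=25
draw d_12=0: τ_12=4, arrival time A_12=29
N_t over t=0..12: 0:0 1:1 2:1 3:1 4:1 5:1 6:2 7:3 8:4 9:5 10:6 11:7 12:8


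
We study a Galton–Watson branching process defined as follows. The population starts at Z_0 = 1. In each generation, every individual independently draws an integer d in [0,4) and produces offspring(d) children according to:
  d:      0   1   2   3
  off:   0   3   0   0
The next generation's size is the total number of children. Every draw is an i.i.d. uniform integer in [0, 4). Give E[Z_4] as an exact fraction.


Outcome values over d=0..3: [0, 3, 0, 0]
Σy = 3, Σy² = 9, M = 4
μ = 3/4 = 3/4,  σ² = 9/4 − (3/4)² = 27/16
E[Z_0] = 1
E[Z_1] = 3/4·E[Z_0] = 3/4
E[Z_2] = 3/4·E[Z_1] = 9/16
E[Z_3] = 3/4·E[Z_2] = 27/64
E[Z_4] = 3/4·E[Z_3] = 81/256

81/256


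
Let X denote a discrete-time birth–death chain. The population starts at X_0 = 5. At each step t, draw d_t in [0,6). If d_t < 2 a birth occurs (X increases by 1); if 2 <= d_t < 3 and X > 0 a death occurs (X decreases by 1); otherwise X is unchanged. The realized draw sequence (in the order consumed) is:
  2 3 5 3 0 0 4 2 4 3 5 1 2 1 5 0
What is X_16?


7

t=0: X=5, d=2 → death, X_1=4
t=1: X=4, d=3 → hold, X_2=4
t=2: X=4, d=5 → hold, X_3=4
t=3: X=4, d=3 → hold, X_4=4
t=4: X=4, d=0 → birth, X_5=5
t=5: X=5, d=0 → birth, X_6=6
t=6: X=6, d=4 → hold, X_7=6
t=7: X=6, d=2 → death, X_8=5
t=8: X=5, d=4 → hold, X_9=5
t=9: X=5, d=3 → hold, X_10=5
t=10: X=5, d=5 → hold, X_11=5
t=11: X=5, d=1 → birth, X_12=6
t=12: X=6, d=2 → death, X_13=5
t=13: X=5, d=1 → birth, X_14=6
t=14: X=6, d=5 → hold, X_15=6
t=15: X=6, d=0 → birth, X_16=7


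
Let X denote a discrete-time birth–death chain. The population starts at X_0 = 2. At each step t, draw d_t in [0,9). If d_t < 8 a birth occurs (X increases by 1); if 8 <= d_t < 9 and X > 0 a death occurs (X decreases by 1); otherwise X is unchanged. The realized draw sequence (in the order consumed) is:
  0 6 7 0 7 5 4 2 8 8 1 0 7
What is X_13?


t=0: X=2, d=0 → birth, X_1=3
t=1: X=3, d=6 → birth, X_2=4
t=2: X=4, d=7 → birth, X_3=5
t=3: X=5, d=0 → birth, X_4=6
t=4: X=6, d=7 → birth, X_5=7
t=5: X=7, d=5 → birth, X_6=8
t=6: X=8, d=4 → birth, X_7=9
t=7: X=9, d=2 → birth, X_8=10
t=8: X=10, d=8 → death, X_9=9
t=9: X=9, d=8 → death, X_10=8
t=10: X=8, d=1 → birth, X_11=9
t=11: X=9, d=0 → birth, X_12=10
t=12: X=10, d=7 → birth, X_13=11

11


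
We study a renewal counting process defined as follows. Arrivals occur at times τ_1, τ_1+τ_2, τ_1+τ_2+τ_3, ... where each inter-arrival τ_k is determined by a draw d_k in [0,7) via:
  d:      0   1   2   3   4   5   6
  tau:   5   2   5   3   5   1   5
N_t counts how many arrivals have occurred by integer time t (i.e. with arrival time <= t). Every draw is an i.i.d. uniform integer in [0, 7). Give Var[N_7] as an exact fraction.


Inter-arrival values over d=0..6: [5, 2, 5, 3, 5, 1, 5]
Each d has probability 1/7, so the pmf of τ is: f(1) = 1/7, f(2) = 1/7, f(3) = 1/7, f(5) = 4/7
Let p_n(j) = P(N_n = j), with p_0 = [1]. Condition on τ_1: p_n(0) = P(τ > n), and for j >= 1, p_n(j) = Σ_{k<=n} f(k)·p_{n−k}(j−1)
p_1 = [6/7, 1/7]  (j = 0..1)
p_2 = [5/7, 13/49, 1/49]  (j = 0..2)
p_3 = [4/7, 18/49, 20/343, 1/343]  (j = 0..3)
p_4 = [4/7, 15/49, 38/343, 27/2401, 1/2401]  (j = 0..4)
p_5 = [0, 41/49, 46/343, 65/2401, 34/16807, 1/16807]  (j = 0..5)
p_6 = [0, 32/49, 102/343, 104/2401, 99/16807, 41/117649, 1/117649]  (j = 0..6)
p_7 = [0, 24/49, 20/49, 214/2401, 4/343, 20/16807, 48/823543, 1/823543]  (j = 0..7)
E[N_7] = Σ j·p_7(j) = 1339465/823543;  E[N_7²] = Σ j²·p_7(j) = 2588487/823543
Var[N_7] = 2588487/823543 − (1339465/823543)² = 337563863216/678223072849

337563863216/678223072849


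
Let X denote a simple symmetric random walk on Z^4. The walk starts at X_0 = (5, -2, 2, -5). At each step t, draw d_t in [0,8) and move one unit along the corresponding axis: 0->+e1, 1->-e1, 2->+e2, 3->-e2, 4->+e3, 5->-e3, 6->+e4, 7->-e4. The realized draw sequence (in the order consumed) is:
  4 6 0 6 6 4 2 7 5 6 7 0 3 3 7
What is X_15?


(7, -3, 3, -4)

t=0: X=(5, -2, 2, -5), d=4 → +e3, X_1=(5, -2, 3, -5)
t=1: X=(5, -2, 3, -5), d=6 → +e4, X_2=(5, -2, 3, -4)
t=2: X=(5, -2, 3, -4), d=0 → +e1, X_3=(6, -2, 3, -4)
t=3: X=(6, -2, 3, -4), d=6 → +e4, X_4=(6, -2, 3, -3)
t=4: X=(6, -2, 3, -3), d=6 → +e4, X_5=(6, -2, 3, -2)
t=5: X=(6, -2, 3, -2), d=4 → +e3, X_6=(6, -2, 4, -2)
t=6: X=(6, -2, 4, -2), d=2 → +e2, X_7=(6, -1, 4, -2)
t=7: X=(6, -1, 4, -2), d=7 → -e4, X_8=(6, -1, 4, -3)
t=8: X=(6, -1, 4, -3), d=5 → -e3, X_9=(6, -1, 3, -3)
t=9: X=(6, -1, 3, -3), d=6 → +e4, X_10=(6, -1, 3, -2)
t=10: X=(6, -1, 3, -2), d=7 → -e4, X_11=(6, -1, 3, -3)
t=11: X=(6, -1, 3, -3), d=0 → +e1, X_12=(7, -1, 3, -3)
t=12: X=(7, -1, 3, -3), d=3 → -e2, X_13=(7, -2, 3, -3)
t=13: X=(7, -2, 3, -3), d=3 → -e2, X_14=(7, -3, 3, -3)
t=14: X=(7, -3, 3, -3), d=7 → -e4, X_15=(7, -3, 3, -4)


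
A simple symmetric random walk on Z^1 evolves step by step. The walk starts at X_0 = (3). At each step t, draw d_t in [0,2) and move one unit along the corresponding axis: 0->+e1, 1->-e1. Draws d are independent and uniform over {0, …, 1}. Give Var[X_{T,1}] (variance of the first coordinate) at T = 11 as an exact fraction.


11

Outcome values over d=0..1: [1, -1]
Σy = 0, Σy² = 2, M = 2
μ = 0/2 = 0,  σ² = 2/2 − (0)² = 1
Independent increments: Var[X_11] = 11·σ² = 11·(1) = 11


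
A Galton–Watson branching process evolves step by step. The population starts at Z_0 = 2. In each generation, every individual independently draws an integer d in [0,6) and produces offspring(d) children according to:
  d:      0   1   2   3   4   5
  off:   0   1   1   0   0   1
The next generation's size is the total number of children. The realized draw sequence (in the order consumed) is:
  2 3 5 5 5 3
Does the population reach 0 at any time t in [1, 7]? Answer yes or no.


yes

gen 0: Z_0=2, draws=[2, 3], offspring=[1, 0], Z_1=1
gen 1: Z_1=1, draws=[5], offspring=[1], Z_2=1
gen 2: Z_2=1, draws=[5], offspring=[1], Z_3=1
gen 3: Z_3=1, draws=[5], offspring=[1], Z_4=1
gen 4: Z_4=1, draws=[3], offspring=[0], Z_5=0
gen 5: Z_5=0, draws=[], offspring=[], Z_6=0
gen 6: Z_6=0, draws=[], offspring=[], Z_7=0


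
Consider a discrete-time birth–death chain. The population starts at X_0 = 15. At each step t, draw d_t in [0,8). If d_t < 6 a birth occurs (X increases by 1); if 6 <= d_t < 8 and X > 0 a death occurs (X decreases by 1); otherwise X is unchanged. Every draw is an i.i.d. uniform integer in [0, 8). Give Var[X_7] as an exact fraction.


X can drop by at most 1 per step and X_0 = 15 > T = 7, so X_t >= 15 − t >= 8 > 0 for every t <= 7: the floor at 0 (the 'and X > 0' condition) never binds. Hence X_7 = X_0 + Σ_{t<7} Y_t with i.i.d. increments Y_t = y(d_t) ∈ {+1, −1, 0}.
Outcome values over d=0..7: [1, 1, 1, 1, 1, 1, -1, -1]
Σy = 4, Σy² = 8, M = 8
μ = 4/8 = 1/2,  σ² = 8/8 − (1/2)² = 3/4
Independent increments: Var[X_7] = 7·σ² = 7·(3/4) = 21/4

21/4


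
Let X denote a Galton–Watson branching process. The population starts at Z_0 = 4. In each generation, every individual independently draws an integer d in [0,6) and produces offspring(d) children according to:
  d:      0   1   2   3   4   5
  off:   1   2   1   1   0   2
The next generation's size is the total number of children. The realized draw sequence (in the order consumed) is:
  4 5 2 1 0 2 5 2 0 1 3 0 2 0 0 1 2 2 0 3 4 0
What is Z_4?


7

gen 0: Z_0=4, draws=[4, 5, 2, 1], offspring=[0, 2, 1, 2], Z_1=5
gen 1: Z_1=5, draws=[0, 2, 5, 2, 0], offspring=[1, 1, 2, 1, 1], Z_2=6
gen 2: Z_2=6, draws=[1, 3, 0, 2, 0, 0], offspring=[2, 1, 1, 1, 1, 1], Z_3=7
gen 3: Z_3=7, draws=[1, 2, 2, 0, 3, 4, 0], offspring=[2, 1, 1, 1, 1, 0, 1], Z_4=7


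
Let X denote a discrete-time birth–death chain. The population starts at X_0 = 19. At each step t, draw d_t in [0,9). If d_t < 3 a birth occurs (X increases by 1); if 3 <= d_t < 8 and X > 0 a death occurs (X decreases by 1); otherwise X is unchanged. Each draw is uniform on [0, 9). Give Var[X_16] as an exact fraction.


1088/81

X can drop by at most 1 per step and X_0 = 19 > T = 16, so X_t >= 19 − t >= 3 > 0 for every t <= 16: the floor at 0 (the 'and X > 0' condition) never binds. Hence X_16 = X_0 + Σ_{t<16} Y_t with i.i.d. increments Y_t = y(d_t) ∈ {+1, −1, 0}.
Outcome values over d=0..8: [1, 1, 1, -1, -1, -1, -1, -1, 0]
Σy = -2, Σy² = 8, M = 9
μ = -2/9 = -2/9,  σ² = 8/9 − (-2/9)² = 68/81
Independent increments: Var[X_16] = 16·σ² = 16·(68/81) = 1088/81


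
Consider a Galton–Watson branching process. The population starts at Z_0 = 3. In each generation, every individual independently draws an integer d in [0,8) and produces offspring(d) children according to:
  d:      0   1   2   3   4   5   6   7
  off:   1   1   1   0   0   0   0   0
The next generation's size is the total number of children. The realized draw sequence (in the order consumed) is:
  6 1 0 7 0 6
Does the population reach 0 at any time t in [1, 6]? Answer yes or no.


gen 0: Z_0=3, draws=[6, 1, 0], offspring=[0, 1, 1], Z_1=2
gen 1: Z_1=2, draws=[7, 0], offspring=[0, 1], Z_2=1
gen 2: Z_2=1, draws=[6], offspring=[0], Z_3=0
gen 3: Z_3=0, draws=[], offspring=[], Z_4=0
gen 4: Z_4=0, draws=[], offspring=[], Z_5=0
gen 5: Z_5=0, draws=[], offspring=[], Z_6=0

yes


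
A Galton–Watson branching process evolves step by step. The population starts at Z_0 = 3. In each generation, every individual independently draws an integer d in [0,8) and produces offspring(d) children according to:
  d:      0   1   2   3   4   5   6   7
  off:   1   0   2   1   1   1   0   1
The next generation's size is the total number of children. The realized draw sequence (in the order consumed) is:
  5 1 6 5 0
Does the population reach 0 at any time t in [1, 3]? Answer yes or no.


no

gen 0: Z_0=3, draws=[5, 1, 6], offspring=[1, 0, 0], Z_1=1
gen 1: Z_1=1, draws=[5], offspring=[1], Z_2=1
gen 2: Z_2=1, draws=[0], offspring=[1], Z_3=1


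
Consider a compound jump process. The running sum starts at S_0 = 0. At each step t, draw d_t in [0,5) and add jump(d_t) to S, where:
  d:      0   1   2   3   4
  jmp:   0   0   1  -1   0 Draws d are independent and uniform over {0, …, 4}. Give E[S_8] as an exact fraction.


0

Outcome values over d=0..4: [0, 0, 1, -1, 0]
Σy = 0, Σy² = 2, M = 5
μ = 0/5 = 0,  σ² = 2/5 − (0)² = 2/5
E[S_8] = 0 + 8·(0) = 0


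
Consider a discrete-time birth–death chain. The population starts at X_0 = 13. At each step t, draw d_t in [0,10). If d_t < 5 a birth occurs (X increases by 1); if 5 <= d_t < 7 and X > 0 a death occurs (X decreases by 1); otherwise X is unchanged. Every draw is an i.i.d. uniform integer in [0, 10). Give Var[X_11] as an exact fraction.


X can drop by at most 1 per step and X_0 = 13 > T = 11, so X_t >= 13 − t >= 2 > 0 for every t <= 11: the floor at 0 (the 'and X > 0' condition) never binds. Hence X_11 = X_0 + Σ_{t<11} Y_t with i.i.d. increments Y_t = y(d_t) ∈ {+1, −1, 0}.
Outcome values over d=0..9: [1, 1, 1, 1, 1, -1, -1, 0, 0, 0]
Σy = 3, Σy² = 7, M = 10
μ = 3/10 = 3/10,  σ² = 7/10 − (3/10)² = 61/100
Independent increments: Var[X_11] = 11·σ² = 11·(61/100) = 671/100

671/100


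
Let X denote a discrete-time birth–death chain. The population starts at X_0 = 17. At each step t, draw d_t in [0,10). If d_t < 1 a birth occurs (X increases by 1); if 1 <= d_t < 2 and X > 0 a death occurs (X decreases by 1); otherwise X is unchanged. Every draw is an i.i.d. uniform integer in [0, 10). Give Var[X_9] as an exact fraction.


9/5

X can drop by at most 1 per step and X_0 = 17 > T = 9, so X_t >= 17 − t >= 8 > 0 for every t <= 9: the floor at 0 (the 'and X > 0' condition) never binds. Hence X_9 = X_0 + Σ_{t<9} Y_t with i.i.d. increments Y_t = y(d_t) ∈ {+1, −1, 0}.
Outcome values over d=0..9: [1, -1, 0, 0, 0, 0, 0, 0, 0, 0]
Σy = 0, Σy² = 2, M = 10
μ = 0/10 = 0,  σ² = 2/10 − (0)² = 1/5
Independent increments: Var[X_9] = 9·σ² = 9·(1/5) = 9/5


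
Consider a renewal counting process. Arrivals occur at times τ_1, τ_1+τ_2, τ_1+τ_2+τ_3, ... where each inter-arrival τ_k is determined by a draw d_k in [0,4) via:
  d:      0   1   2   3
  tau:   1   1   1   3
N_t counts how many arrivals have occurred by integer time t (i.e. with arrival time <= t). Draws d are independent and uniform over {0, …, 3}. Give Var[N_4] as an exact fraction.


Inter-arrival values over d=0..3: [1, 1, 1, 3]
Each d has probability 1/4, so the pmf of τ is: f(1) = 3/4, f(3) = 1/4
Let p_n(j) = P(N_n = j), with p_0 = [1]. Condition on τ_1: p_n(0) = P(τ > n), and for j >= 1, p_n(j) = Σ_{k<=n} f(k)·p_{n−k}(j−1)
p_1 = [1/4, 3/4]  (j = 0..1)
p_2 = [1/4, 3/16, 9/16]  (j = 0..2)
p_3 = [0, 7/16, 9/64, 27/64]  (j = 0..3)
p_4 = [0, 1/16, 33/64, 27/256, 81/256]  (j = 0..4)
E[N_4] = Σ j·p_4(j) = 685/256;  E[N_4²] = Σ j²·p_4(j) = 2083/256
Var[N_4] = 2083/256 − (685/256)² = 64023/65536

64023/65536


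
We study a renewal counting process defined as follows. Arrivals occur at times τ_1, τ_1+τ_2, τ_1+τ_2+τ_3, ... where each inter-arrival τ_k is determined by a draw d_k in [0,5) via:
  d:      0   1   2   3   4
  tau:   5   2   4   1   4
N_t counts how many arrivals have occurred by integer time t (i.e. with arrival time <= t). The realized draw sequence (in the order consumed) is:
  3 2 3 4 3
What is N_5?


draw d_1=3: τ_1=1, arrival time A_1=1
draw d_2=2: τ_2=4, arrival time A_2=5
draw d_3=3: τ_3=1, arrival time A_3=6
draw d_4=4: τ_4=4, arrival time A_4=10
draw d_5=3: τ_5=1, arrival time A_5=11
N_t over t=0..5: 0:0 1:1 2:1 3:1 4:1 5:2

2


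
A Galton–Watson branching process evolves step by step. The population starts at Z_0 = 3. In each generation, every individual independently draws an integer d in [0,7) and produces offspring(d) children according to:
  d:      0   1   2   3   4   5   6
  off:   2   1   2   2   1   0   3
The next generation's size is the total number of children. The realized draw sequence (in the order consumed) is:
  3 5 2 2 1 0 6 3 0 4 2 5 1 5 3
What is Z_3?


10

gen 0: Z_0=3, draws=[3, 5, 2], offspring=[2, 0, 2], Z_1=4
gen 1: Z_1=4, draws=[2, 1, 0, 6], offspring=[2, 1, 2, 3], Z_2=8
gen 2: Z_2=8, draws=[3, 0, 4, 2, 5, 1, 5, 3], offspring=[2, 2, 1, 2, 0, 1, 0, 2], Z_3=10


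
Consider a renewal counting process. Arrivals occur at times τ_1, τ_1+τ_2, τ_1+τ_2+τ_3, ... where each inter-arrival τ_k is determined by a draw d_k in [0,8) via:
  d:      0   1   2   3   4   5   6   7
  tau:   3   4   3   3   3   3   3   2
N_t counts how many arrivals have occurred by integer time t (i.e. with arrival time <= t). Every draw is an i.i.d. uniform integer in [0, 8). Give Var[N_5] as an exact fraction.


663/4096

Inter-arrival values over d=0..7: [3, 4, 3, 3, 3, 3, 3, 2]
Each d has probability 1/8, so the pmf of τ is: f(2) = 1/8, f(3) = 3/4, f(4) = 1/8
Let p_n(j) = P(N_n = j), with p_0 = [1]. Condition on τ_1: p_n(0) = P(τ > n), and for j >= 1, p_n(j) = Σ_{k<=n} f(k)·p_{n−k}(j−1)
p_1 = [1]  (j = 0)
p_2 = [7/8, 1/8]  (j = 0..1)
p_3 = [1/8, 7/8]  (j = 0..1)
p_4 = [0, 63/64, 1/64]  (j = 0..2)
p_5 = [0, 51/64, 13/64]  (j = 0..2)
E[N_5] = Σ j·p_5(j) = 77/64;  E[N_5²] = Σ j²·p_5(j) = 103/64
Var[N_5] = 103/64 − (77/64)² = 663/4096


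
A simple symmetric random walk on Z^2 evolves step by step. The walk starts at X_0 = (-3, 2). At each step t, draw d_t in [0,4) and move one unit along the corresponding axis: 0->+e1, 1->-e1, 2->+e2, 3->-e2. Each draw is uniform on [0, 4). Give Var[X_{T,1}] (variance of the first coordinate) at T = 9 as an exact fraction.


Outcome values over d=0..3: [1, -1, 0, 0]
Σy = 0, Σy² = 2, M = 4
μ = 0/4 = 0,  σ² = 2/4 − (0)² = 1/2
Independent increments: Var[X_9] = 9·σ² = 9·(1/2) = 9/2

9/2


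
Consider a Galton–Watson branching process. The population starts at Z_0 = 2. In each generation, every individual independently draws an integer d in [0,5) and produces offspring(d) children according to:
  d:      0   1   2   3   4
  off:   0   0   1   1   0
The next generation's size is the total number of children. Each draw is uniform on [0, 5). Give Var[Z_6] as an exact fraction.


1991808/244140625

Outcome values over d=0..4: [0, 0, 1, 1, 0]
Σy = 2, Σy² = 2, M = 5
μ = 2/5 = 2/5,  σ² = 2/5 − (2/5)² = 6/25
V_0 = 0, E_0 = 2
V_1 = 6/25·E_0 + (2/5)²·V_0 = 12/25;  E_1 = 4/5
V_2 = 6/25·E_1 + (2/5)²·V_1 = 168/625;  E_2 = 8/25
V_3 = 6/25·E_2 + (2/5)²·V_2 = 1872/15625;  E_3 = 16/125
V_4 = 6/25·E_3 + (2/5)²·V_3 = 19488/390625;  E_4 = 32/625
V_5 = 6/25·E_4 + (2/5)²·V_4 = 197952/9765625;  E_5 = 64/3125
V_6 = 6/25·E_5 + (2/5)²·V_5 = 1991808/244140625;  E_6 = 128/15625


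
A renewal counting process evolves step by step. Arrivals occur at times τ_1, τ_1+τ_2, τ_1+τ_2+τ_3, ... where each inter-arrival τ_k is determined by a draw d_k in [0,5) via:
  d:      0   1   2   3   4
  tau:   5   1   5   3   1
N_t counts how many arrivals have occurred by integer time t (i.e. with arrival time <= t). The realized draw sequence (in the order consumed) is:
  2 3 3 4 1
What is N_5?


draw d_1=2: τ_1=5, arrival time A_1=5
draw d_2=3: τ_2=3, arrival time A_2=8
draw d_3=3: τ_3=3, arrival time A_3=11
draw d_4=4: τ_4=1, arrival time A_4=12
draw d_5=1: τ_5=1, arrival time A_5=13
N_t over t=0..5: 0:0 1:0 2:0 3:0 4:0 5:1

1


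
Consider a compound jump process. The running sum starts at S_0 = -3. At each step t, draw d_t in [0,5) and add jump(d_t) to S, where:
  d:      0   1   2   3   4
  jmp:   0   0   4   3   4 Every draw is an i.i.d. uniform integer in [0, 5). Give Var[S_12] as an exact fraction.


1008/25

Outcome values over d=0..4: [0, 0, 4, 3, 4]
Σy = 11, Σy² = 41, M = 5
μ = 11/5 = 11/5,  σ² = 41/5 − (11/5)² = 84/25
Independent increments: Var[S_12] = 12·σ² = 12·(84/25) = 1008/25


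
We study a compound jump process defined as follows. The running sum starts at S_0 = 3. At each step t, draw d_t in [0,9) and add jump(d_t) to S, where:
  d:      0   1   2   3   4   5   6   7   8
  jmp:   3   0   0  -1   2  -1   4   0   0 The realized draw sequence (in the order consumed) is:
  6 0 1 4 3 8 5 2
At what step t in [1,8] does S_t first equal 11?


t=0: S=3, d=6, jump=4, S_1=7
t=1: S=7, d=0, jump=3, S_2=10
t=2: S=10, d=1, jump=0, S_3=10
t=3: S=10, d=4, jump=2, S_4=12
t=4: S=12, d=3, jump=-1, S_5=11
t=5: S=11, d=8, jump=0, S_6=11
t=6: S=11, d=5, jump=-1, S_7=10
t=7: S=10, d=2, jump=0, S_8=10

5


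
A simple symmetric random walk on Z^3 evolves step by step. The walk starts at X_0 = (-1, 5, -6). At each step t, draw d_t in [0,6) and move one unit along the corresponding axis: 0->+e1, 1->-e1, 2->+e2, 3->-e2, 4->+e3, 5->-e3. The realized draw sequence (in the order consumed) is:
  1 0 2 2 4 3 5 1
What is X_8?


(-2, 6, -6)

t=0: X=(-1, 5, -6), d=1 → -e1, X_1=(-2, 5, -6)
t=1: X=(-2, 5, -6), d=0 → +e1, X_2=(-1, 5, -6)
t=2: X=(-1, 5, -6), d=2 → +e2, X_3=(-1, 6, -6)
t=3: X=(-1, 6, -6), d=2 → +e2, X_4=(-1, 7, -6)
t=4: X=(-1, 7, -6), d=4 → +e3, X_5=(-1, 7, -5)
t=5: X=(-1, 7, -5), d=3 → -e2, X_6=(-1, 6, -5)
t=6: X=(-1, 6, -5), d=5 → -e3, X_7=(-1, 6, -6)
t=7: X=(-1, 6, -6), d=1 → -e1, X_8=(-2, 6, -6)


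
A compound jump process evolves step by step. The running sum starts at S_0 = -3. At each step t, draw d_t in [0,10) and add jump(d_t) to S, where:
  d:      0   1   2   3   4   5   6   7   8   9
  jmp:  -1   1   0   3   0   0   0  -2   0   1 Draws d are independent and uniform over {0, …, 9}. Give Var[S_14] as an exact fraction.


Outcome values over d=0..9: [-1, 1, 0, 3, 0, 0, 0, -2, 0, 1]
Σy = 2, Σy² = 16, M = 10
μ = 2/10 = 1/5,  σ² = 16/10 − (1/5)² = 39/25
Independent increments: Var[S_14] = 14·σ² = 14·(39/25) = 546/25

546/25


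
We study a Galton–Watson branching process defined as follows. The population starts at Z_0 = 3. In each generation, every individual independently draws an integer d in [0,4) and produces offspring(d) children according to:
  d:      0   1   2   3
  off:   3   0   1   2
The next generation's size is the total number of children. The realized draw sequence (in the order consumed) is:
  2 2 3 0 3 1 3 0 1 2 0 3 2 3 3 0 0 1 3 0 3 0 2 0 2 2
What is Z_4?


gen 0: Z_0=3, draws=[2, 2, 3], offspring=[1, 1, 2], Z_1=4
gen 1: Z_1=4, draws=[0, 3, 1, 3], offspring=[3, 2, 0, 2], Z_2=7
gen 2: Z_2=7, draws=[0, 1, 2, 0, 3, 2, 3], offspring=[3, 0, 1, 3, 2, 1, 2], Z_3=12
gen 3: Z_3=12, draws=[3, 0, 0, 1, 3, 0, 3, 0, 2, 0, 2, 2], offspring=[2, 3, 3, 0, 2, 3, 2, 3, 1, 3, 1, 1], Z_4=24

24


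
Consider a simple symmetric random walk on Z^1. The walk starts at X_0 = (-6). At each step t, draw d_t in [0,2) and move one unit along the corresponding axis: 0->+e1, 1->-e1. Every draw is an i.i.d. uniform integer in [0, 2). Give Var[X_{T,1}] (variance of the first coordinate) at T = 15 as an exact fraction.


15

Outcome values over d=0..1: [1, -1]
Σy = 0, Σy² = 2, M = 2
μ = 0/2 = 0,  σ² = 2/2 − (0)² = 1
Independent increments: Var[X_15] = 15·σ² = 15·(1) = 15


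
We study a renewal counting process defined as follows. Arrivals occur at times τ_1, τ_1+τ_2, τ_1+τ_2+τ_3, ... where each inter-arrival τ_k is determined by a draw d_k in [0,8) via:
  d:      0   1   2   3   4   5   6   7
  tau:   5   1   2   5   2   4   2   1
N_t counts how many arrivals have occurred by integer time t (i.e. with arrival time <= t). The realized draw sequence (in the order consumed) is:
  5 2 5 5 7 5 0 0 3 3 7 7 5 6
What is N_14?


4

draw d_1=5: τ_1=4, arrival time A_1=4
draw d_2=2: τ_2=2, arrival time A_2=6
draw d_3=5: τ_3=4, arrival time A_3=10
draw d_4=5: τ_4=4, arrival time A_4=14
draw d_5=7: τ_5=1, arrival time A_5=15
draw d_6=5: τ_6=4, arrival time A_6=19
draw d_7=0: τ_7=5, arrival time A_7=24
draw d_8=0: τ_8=5, arrival time A_8=29
draw d_9=3: τ_9=5, arrival time A_9=34
draw d_10=3: τ_10=5, arrival time A_10=39
draw d_11=7: τ_11=1, arrival time A_11=40
draw d_12=7: τ_12=1, arrival time A_12=41
draw d_13=5: τ_13=4, arrival time A_13=45
draw d_14=6: τ_14=2, arrival time A_14=47
N_t over t=0..14: 0:0 1:0 2:0 3:0 4:1 5:1 6:2 7:2 8:2 9:2 10:3 11:3 12:3 13:3 14:4


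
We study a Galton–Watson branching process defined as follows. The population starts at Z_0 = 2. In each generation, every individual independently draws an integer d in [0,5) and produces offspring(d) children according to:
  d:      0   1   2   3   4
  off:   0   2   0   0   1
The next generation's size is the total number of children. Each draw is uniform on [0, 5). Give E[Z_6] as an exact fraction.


Outcome values over d=0..4: [0, 2, 0, 0, 1]
Σy = 3, Σy² = 5, M = 5
μ = 3/5 = 3/5,  σ² = 5/5 − (3/5)² = 16/25
E[Z_0] = 2
E[Z_1] = 3/5·E[Z_0] = 6/5
E[Z_2] = 3/5·E[Z_1] = 18/25
E[Z_3] = 3/5·E[Z_2] = 54/125
E[Z_4] = 3/5·E[Z_3] = 162/625
E[Z_5] = 3/5·E[Z_4] = 486/3125
E[Z_6] = 3/5·E[Z_5] = 1458/15625

1458/15625


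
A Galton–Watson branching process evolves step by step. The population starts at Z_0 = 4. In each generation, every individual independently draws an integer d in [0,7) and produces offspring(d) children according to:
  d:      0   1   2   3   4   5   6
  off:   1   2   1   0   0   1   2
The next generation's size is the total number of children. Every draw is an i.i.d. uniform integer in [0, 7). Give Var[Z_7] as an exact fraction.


16

Outcome values over d=0..6: [1, 2, 1, 0, 0, 1, 2]
Σy = 7, Σy² = 11, M = 7
μ = 7/7 = 1,  σ² = 11/7 − (1)² = 4/7
V_0 = 0, E_0 = 4
V_1 = 4/7·E_0 + (1)²·V_0 = 16/7;  E_1 = 4
V_2 = 4/7·E_1 + (1)²·V_1 = 32/7;  E_2 = 4
V_3 = 4/7·E_2 + (1)²·V_2 = 48/7;  E_3 = 4
V_4 = 4/7·E_3 + (1)²·V_3 = 64/7;  E_4 = 4
V_5 = 4/7·E_4 + (1)²·V_4 = 80/7;  E_5 = 4
V_6 = 4/7·E_5 + (1)²·V_5 = 96/7;  E_6 = 4
V_7 = 4/7·E_6 + (1)²·V_6 = 16;  E_7 = 4


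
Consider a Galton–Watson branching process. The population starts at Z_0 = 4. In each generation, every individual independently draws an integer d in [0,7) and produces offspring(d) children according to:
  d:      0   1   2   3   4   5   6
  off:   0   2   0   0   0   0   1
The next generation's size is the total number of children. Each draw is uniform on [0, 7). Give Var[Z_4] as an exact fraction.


1628640/5764801

Outcome values over d=0..6: [0, 2, 0, 0, 0, 0, 1]
Σy = 3, Σy² = 5, M = 7
μ = 3/7 = 3/7,  σ² = 5/7 − (3/7)² = 26/49
V_0 = 0, E_0 = 4
V_1 = 26/49·E_0 + (3/7)²·V_0 = 104/49;  E_1 = 12/7
V_2 = 26/49·E_1 + (3/7)²·V_1 = 3120/2401;  E_2 = 36/49
V_3 = 26/49·E_2 + (3/7)²·V_2 = 73944/117649;  E_3 = 108/343
V_4 = 26/49·E_3 + (3/7)²·V_3 = 1628640/5764801;  E_4 = 324/2401


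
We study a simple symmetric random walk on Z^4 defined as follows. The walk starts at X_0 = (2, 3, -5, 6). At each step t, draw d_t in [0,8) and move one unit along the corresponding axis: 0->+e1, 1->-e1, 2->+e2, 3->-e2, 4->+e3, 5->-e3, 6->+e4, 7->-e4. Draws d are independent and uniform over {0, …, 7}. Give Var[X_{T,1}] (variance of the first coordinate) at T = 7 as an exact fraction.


7/4

Outcome values over d=0..7: [1, -1, 0, 0, 0, 0, 0, 0]
Σy = 0, Σy² = 2, M = 8
μ = 0/8 = 0,  σ² = 2/8 − (0)² = 1/4
Independent increments: Var[X_7] = 7·σ² = 7·(1/4) = 7/4


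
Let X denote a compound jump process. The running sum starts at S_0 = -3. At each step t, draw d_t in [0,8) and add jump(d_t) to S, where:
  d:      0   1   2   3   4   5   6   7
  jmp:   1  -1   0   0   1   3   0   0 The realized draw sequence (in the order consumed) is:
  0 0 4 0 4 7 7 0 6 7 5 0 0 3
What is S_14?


8

t=0: S=-3, d=0, jump=1, S_1=-2
t=1: S=-2, d=0, jump=1, S_2=-1
t=2: S=-1, d=4, jump=1, S_3=0
t=3: S=0, d=0, jump=1, S_4=1
t=4: S=1, d=4, jump=1, S_5=2
t=5: S=2, d=7, jump=0, S_6=2
t=6: S=2, d=7, jump=0, S_7=2
t=7: S=2, d=0, jump=1, S_8=3
t=8: S=3, d=6, jump=0, S_9=3
t=9: S=3, d=7, jump=0, S_10=3
t=10: S=3, d=5, jump=3, S_11=6
t=11: S=6, d=0, jump=1, S_12=7
t=12: S=7, d=0, jump=1, S_13=8
t=13: S=8, d=3, jump=0, S_14=8


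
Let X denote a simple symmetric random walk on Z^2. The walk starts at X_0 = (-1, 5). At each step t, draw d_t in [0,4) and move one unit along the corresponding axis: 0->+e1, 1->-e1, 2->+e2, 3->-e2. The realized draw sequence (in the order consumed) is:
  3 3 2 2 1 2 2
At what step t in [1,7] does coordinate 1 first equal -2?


5

t=0: X=(-1, 5), d=3 → -e2, X_1=(-1, 4)
t=1: X=(-1, 4), d=3 → -e2, X_2=(-1, 3)
t=2: X=(-1, 3), d=2 → +e2, X_3=(-1, 4)
t=3: X=(-1, 4), d=2 → +e2, X_4=(-1, 5)
t=4: X=(-1, 5), d=1 → -e1, X_5=(-2, 5)
t=5: X=(-2, 5), d=2 → +e2, X_6=(-2, 6)
t=6: X=(-2, 6), d=2 → +e2, X_7=(-2, 7)


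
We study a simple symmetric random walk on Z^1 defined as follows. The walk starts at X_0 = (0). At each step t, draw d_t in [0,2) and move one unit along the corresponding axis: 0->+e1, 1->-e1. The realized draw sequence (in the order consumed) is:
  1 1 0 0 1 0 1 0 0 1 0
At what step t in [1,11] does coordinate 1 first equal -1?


t=0: X=(0), d=1 → -e1, X_1=(-1)
t=1: X=(-1), d=1 → -e1, X_2=(-2)
t=2: X=(-2), d=0 → +e1, X_3=(-1)
t=3: X=(-1), d=0 → +e1, X_4=(0)
t=4: X=(0), d=1 → -e1, X_5=(-1)
t=5: X=(-1), d=0 → +e1, X_6=(0)
t=6: X=(0), d=1 → -e1, X_7=(-1)
t=7: X=(-1), d=0 → +e1, X_8=(0)
t=8: X=(0), d=0 → +e1, X_9=(1)
t=9: X=(1), d=1 → -e1, X_10=(0)
t=10: X=(0), d=0 → +e1, X_11=(1)

1


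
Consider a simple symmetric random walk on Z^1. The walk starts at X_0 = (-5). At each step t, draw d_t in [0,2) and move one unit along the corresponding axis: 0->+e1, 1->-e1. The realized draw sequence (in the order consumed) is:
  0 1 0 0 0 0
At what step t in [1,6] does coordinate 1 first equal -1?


t=0: X=(-5), d=0 → +e1, X_1=(-4)
t=1: X=(-4), d=1 → -e1, X_2=(-5)
t=2: X=(-5), d=0 → +e1, X_3=(-4)
t=3: X=(-4), d=0 → +e1, X_4=(-3)
t=4: X=(-3), d=0 → +e1, X_5=(-2)
t=5: X=(-2), d=0 → +e1, X_6=(-1)

6


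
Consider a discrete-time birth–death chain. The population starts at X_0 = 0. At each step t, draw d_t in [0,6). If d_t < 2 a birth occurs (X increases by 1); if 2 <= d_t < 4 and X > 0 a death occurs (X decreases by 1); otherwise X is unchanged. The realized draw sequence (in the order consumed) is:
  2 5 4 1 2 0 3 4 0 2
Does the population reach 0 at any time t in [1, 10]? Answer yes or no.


yes

t=0: X=0, d=2 → hold, X_1=0
t=1: X=0, d=5 → hold, X_2=0
t=2: X=0, d=4 → hold, X_3=0
t=3: X=0, d=1 → birth, X_4=1
t=4: X=1, d=2 → death, X_5=0
t=5: X=0, d=0 → birth, X_6=1
t=6: X=1, d=3 → death, X_7=0
t=7: X=0, d=4 → hold, X_8=0
t=8: X=0, d=0 → birth, X_9=1
t=9: X=1, d=2 → death, X_10=0


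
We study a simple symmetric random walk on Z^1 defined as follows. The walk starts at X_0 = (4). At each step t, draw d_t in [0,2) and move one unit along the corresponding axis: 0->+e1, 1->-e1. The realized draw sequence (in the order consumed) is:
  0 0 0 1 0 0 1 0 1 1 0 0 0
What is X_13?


t=0: X=(4), d=0 → +e1, X_1=(5)
t=1: X=(5), d=0 → +e1, X_2=(6)
t=2: X=(6), d=0 → +e1, X_3=(7)
t=3: X=(7), d=1 → -e1, X_4=(6)
t=4: X=(6), d=0 → +e1, X_5=(7)
t=5: X=(7), d=0 → +e1, X_6=(8)
t=6: X=(8), d=1 → -e1, X_7=(7)
t=7: X=(7), d=0 → +e1, X_8=(8)
t=8: X=(8), d=1 → -e1, X_9=(7)
t=9: X=(7), d=1 → -e1, X_10=(6)
t=10: X=(6), d=0 → +e1, X_11=(7)
t=11: X=(7), d=0 → +e1, X_12=(8)
t=12: X=(8), d=0 → +e1, X_13=(9)

(9)


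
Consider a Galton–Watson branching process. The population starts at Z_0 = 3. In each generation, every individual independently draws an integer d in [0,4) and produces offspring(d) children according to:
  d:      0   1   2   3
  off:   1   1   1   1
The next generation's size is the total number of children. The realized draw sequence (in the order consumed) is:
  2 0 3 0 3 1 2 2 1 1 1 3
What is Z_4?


gen 0: Z_0=3, draws=[2, 0, 3], offspring=[1, 1, 1], Z_1=3
gen 1: Z_1=3, draws=[0, 3, 1], offspring=[1, 1, 1], Z_2=3
gen 2: Z_2=3, draws=[2, 2, 1], offspring=[1, 1, 1], Z_3=3
gen 3: Z_3=3, draws=[1, 1, 3], offspring=[1, 1, 1], Z_4=3

3
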